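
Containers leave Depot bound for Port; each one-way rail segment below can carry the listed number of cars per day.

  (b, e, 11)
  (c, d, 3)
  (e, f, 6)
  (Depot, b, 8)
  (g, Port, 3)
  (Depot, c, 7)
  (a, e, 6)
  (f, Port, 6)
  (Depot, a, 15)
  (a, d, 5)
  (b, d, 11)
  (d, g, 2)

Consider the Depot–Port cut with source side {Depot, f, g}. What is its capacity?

Edges leaving {Depot, f, g}: Depot→a (15), Depot→b (8), Depot→c (7), f→Port (6), g→Port (3).
Cut capacity = 15 + 8 + 7 + 6 + 3 = 39.

39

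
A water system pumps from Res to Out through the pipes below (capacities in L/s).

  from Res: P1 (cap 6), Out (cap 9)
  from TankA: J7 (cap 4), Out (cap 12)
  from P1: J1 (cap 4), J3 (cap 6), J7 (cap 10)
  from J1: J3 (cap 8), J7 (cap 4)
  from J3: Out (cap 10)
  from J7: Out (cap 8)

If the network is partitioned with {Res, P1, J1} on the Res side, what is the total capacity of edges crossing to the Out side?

Edges leaving {Res, P1, J1}: Res→Out (9), P1→J3 (6), P1→J7 (10), J1→J3 (8), J1→J7 (4).
Cut capacity = 9 + 6 + 10 + 8 + 4 = 37.

37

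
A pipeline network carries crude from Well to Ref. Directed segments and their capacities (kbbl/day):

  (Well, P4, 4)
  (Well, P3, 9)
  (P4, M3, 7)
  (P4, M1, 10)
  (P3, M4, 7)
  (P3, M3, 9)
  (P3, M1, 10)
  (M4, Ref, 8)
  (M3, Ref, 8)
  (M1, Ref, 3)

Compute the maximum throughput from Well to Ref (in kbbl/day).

Augment Well→P4→M3→Ref: bottleneck 4, flow now 4.
Augment Well→P3→M4→Ref: bottleneck 7, flow now 11.
Augment Well→P3→M3→Ref: bottleneck 2, flow now 13.
No augmenting path remains; maximum flow = 13.
In the residual graph, reachable from Well: {Well}.
Min-cut edges: Well→P4 (4), Well→P3 (9); capacity 4 + 9 = 13.
This cut is saturated, so no flow can exceed 13.

13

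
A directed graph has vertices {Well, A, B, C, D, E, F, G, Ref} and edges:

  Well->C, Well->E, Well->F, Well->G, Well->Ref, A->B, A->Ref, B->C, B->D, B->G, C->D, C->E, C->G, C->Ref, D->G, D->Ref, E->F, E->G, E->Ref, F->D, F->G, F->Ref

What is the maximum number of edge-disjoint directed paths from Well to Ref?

4

Assign every edge capacity 1; by Menger, the answer equals the max flow.
Path Well→Ref (+1); total 1.
Path Well→C→Ref (+1); total 2.
Path Well→E→Ref (+1); total 3.
Path Well→F→Ref (+1); total 4.
No residual Well→Ref path; max flow = 4.
Certifying cut of size 4: {Well→C, Well→E, Well→F, Well→Ref}.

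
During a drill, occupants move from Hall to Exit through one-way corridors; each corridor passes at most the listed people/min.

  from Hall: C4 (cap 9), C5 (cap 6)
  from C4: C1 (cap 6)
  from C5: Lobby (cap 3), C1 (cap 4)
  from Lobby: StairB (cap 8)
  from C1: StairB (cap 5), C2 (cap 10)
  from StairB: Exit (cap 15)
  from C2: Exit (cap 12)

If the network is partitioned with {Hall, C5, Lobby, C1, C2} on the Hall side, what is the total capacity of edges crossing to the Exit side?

Edges leaving {Hall, C5, Lobby, C1, C2}: Hall→C4 (9), Lobby→StairB (8), C1→StairB (5), C2→Exit (12).
Cut capacity = 9 + 8 + 5 + 12 = 34.

34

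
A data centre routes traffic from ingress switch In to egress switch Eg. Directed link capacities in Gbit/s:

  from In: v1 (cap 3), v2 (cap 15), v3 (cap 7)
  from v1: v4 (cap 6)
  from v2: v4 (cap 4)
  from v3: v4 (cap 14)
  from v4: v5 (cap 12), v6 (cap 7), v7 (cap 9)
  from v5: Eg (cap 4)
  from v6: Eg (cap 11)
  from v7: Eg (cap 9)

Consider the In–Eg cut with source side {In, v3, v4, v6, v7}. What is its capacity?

50

Edges leaving {In, v3, v4, v6, v7}: In→v1 (3), In→v2 (15), v4→v5 (12), v6→Eg (11), v7→Eg (9).
Cut capacity = 3 + 15 + 12 + 11 + 9 = 50.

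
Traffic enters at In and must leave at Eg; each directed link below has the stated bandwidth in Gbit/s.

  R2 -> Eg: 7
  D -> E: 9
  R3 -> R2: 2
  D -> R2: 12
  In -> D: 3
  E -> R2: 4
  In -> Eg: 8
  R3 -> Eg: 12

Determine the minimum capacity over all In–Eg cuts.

11

Augment In→Eg: bottleneck 8, flow now 8.
Augment In→D→R2→Eg: bottleneck 3, flow now 11.
No augmenting path remains; maximum flow = 11.
By max-flow min-cut, the minimum cut capacity equals the max flow.
In the residual graph, reachable from In: {In}.
Min-cut edges: In→D (3), In→Eg (8); capacity 3 + 8 = 11.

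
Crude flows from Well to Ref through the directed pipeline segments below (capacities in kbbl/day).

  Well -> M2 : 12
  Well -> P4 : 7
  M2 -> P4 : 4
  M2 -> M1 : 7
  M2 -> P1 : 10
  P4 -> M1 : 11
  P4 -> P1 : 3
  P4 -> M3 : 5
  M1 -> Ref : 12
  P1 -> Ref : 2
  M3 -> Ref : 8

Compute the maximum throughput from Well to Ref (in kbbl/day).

19

Augment Well→M2→M1→Ref: bottleneck 7, flow now 7.
Augment Well→M2→P1→Ref: bottleneck 2, flow now 9.
Augment Well→P4→M1→Ref: bottleneck 5, flow now 14.
Augment Well→P4→M3→Ref: bottleneck 2, flow now 16.
Augment Well→M2→P4→M3→Ref: bottleneck 3, flow now 19.
No augmenting path remains; maximum flow = 19.
In the residual graph, reachable from Well: {Well}.
Min-cut edges: Well→M2 (12), Well→P4 (7); capacity 12 + 7 = 19.
This cut is saturated, so no flow can exceed 19.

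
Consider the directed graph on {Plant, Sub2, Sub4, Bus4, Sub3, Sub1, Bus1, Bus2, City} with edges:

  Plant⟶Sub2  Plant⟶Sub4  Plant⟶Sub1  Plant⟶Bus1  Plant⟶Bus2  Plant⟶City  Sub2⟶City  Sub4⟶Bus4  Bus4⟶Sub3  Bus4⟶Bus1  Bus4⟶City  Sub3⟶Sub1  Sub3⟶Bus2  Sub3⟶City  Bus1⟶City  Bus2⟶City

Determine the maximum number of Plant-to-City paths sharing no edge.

5

Assign every edge capacity 1; by Menger, the answer equals the max flow.
Path Plant→City (+1); total 1.
Path Plant→Sub2→City (+1); total 2.
Path Plant→Bus1→City (+1); total 3.
Path Plant→Bus2→City (+1); total 4.
Path Plant→Sub4→Bus4→City (+1); total 5.
No residual Plant→City path; max flow = 5.
Certifying cut of size 5: {Plant→Bus1, Plant→Bus2, Plant→City, Plant→Sub2, Plant→Sub4}.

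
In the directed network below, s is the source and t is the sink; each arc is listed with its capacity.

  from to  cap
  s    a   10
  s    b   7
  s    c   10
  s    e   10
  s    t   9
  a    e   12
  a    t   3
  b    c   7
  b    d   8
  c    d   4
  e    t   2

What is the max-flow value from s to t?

14

Augment s→t: bottleneck 9, flow now 9.
Augment s→a→t: bottleneck 3, flow now 12.
Augment s→e→t: bottleneck 2, flow now 14.
No augmenting path remains; maximum flow = 14.
In the residual graph, reachable from s: {s, a, b, c, d, e}.
Min-cut edges: s→t (9), a→t (3), e→t (2); capacity 9 + 3 + 2 = 14.
This cut is saturated, so no flow can exceed 14.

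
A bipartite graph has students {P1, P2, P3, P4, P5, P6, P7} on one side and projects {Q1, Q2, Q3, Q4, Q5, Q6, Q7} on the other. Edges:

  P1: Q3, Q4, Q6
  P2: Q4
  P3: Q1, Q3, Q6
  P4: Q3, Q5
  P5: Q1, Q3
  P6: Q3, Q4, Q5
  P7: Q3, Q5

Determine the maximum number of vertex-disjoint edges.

Unit-capacity flow: source→left, listed edges, right→sink; max matching = max flow.
Augmenting path P1→Q3 (+1); matched 1.
Augmenting path P2→Q4 (+1); matched 2.
Augmenting path P3→Q1 (+1); matched 3.
Augmenting path P4→Q5 (+1); matched 4.
Augmenting path P5→Q1→P3→Q6 (+1); matched 5.
No augmenting path remains; maximum matching = 5.
König certificate: {Q1, Q3, Q4, Q5, Q6} is a vertex cover of size 5 (every listed pair touches it), so no matching can be larger.

5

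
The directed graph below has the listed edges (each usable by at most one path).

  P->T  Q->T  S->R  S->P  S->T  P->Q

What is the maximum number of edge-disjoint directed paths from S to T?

2

Assign every edge capacity 1; by Menger, the answer equals the max flow.
Path S→T (+1); total 1.
Path S→P→T (+1); total 2.
No residual S→T path; max flow = 2.
Certifying cut of size 2: {S→P, S→T}.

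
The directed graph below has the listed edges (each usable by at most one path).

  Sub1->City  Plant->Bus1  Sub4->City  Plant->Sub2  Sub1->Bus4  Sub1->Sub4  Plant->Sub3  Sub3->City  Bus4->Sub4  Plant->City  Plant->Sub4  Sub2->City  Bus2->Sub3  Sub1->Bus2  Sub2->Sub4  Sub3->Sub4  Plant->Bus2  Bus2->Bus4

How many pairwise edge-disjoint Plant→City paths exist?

4

Assign every edge capacity 1; by Menger, the answer equals the max flow.
Path Plant→City (+1); total 1.
Path Plant→Sub2→City (+1); total 2.
Path Plant→Sub3→City (+1); total 3.
Path Plant→Sub4→City (+1); total 4.
No residual Plant→City path; max flow = 4.
Certifying cut of size 4: {Plant→City, Plant→Sub2, Sub3→City, Sub4→City}.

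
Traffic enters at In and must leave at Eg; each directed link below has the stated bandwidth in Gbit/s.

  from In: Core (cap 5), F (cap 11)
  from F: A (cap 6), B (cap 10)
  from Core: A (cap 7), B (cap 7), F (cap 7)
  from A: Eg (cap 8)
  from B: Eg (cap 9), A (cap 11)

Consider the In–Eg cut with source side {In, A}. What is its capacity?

24

Edges leaving {In, A}: In→F (11), In→Core (5), A→Eg (8).
Cut capacity = 11 + 5 + 8 = 24.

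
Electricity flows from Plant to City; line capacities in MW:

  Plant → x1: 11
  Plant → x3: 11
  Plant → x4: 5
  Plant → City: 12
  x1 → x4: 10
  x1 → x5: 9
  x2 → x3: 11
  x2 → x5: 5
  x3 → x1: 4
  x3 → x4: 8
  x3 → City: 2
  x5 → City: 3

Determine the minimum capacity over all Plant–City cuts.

17

Augment Plant→City: bottleneck 12, flow now 12.
Augment Plant→x3→City: bottleneck 2, flow now 14.
Augment Plant→x1→x5→City: bottleneck 3, flow now 17.
No augmenting path remains; maximum flow = 17.
By max-flow min-cut, the minimum cut capacity equals the max flow.
In the residual graph, reachable from Plant: {Plant, x1, x3, x4, x5}.
Min-cut edges: Plant→City (12), x3→City (2), x5→City (3); capacity 12 + 2 + 3 = 17.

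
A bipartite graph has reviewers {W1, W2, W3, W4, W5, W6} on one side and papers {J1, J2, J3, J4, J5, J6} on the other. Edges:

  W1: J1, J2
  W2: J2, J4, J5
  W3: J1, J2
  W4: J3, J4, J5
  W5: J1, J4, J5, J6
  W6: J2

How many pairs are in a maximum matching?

5

Unit-capacity flow: source→left, listed edges, right→sink; max matching = max flow.
Augmenting path W1→J1 (+1); matched 1.
Augmenting path W2→J2 (+1); matched 2.
Augmenting path W4→J3 (+1); matched 3.
Augmenting path W5→J4 (+1); matched 4.
Augmenting path W3→J2→W2→J5 (+1); matched 5.
No augmenting path remains; maximum matching = 5.
König certificate: {W2, W4, W5, J1, J2} is a vertex cover of size 5 (every listed pair touches it), so no matching can be larger.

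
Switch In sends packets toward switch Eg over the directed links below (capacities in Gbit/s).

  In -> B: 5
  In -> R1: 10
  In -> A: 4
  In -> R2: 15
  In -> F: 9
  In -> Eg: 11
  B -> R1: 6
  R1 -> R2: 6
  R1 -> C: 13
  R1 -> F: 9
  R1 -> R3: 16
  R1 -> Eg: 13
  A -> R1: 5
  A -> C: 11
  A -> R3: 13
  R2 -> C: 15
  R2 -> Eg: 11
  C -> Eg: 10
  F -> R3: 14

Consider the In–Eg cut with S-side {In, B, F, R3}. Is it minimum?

Given cut capacity: 10 + 4 + 15 + 11 + 6 = 46.
Augment In→Eg: bottleneck 11, flow now 11.
Augment In→R1→Eg: bottleneck 10, flow now 21.
Augment In→R2→Eg: bottleneck 11, flow now 32.
Augment In→B→R1→Eg: bottleneck 3, flow now 35.
Augment In→A→C→Eg: bottleneck 4, flow now 39.
Augment In→R2→C→Eg: bottleneck 4, flow now 43.
Augment In→B→R1→C→Eg: bottleneck 2, flow now 45.
No augmenting path remains; maximum flow = 45.
In the residual graph, reachable from In: {In, F, R3}.
Min-cut edges: In→B (5), In→R1 (10), In→A (4), In→R2 (15), In→Eg (11); capacity 5 + 10 + 4 + 15 + 11 = 45.
Cut capacity 46 exceeds the max flow 45, so it is not minimum.

No — its capacity is 46, but the minimum cut has capacity 45.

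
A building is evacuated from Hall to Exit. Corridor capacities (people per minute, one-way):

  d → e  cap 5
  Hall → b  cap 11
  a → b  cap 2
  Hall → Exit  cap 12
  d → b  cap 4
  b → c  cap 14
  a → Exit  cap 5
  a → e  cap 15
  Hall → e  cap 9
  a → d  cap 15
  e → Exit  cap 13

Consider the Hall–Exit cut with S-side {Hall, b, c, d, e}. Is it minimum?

Given cut capacity: 12 + 13 = 25.
Augment Hall→Exit: bottleneck 12, flow now 12.
Augment Hall→e→Exit: bottleneck 9, flow now 21.
No augmenting path remains; maximum flow = 21.
In the residual graph, reachable from Hall: {Hall, b, c}.
Min-cut edges: Hall→e (9), Hall→Exit (12); capacity 9 + 12 = 21.
Cut capacity 25 exceeds the max flow 21, so it is not minimum.

No — its capacity is 25, but the minimum cut has capacity 21.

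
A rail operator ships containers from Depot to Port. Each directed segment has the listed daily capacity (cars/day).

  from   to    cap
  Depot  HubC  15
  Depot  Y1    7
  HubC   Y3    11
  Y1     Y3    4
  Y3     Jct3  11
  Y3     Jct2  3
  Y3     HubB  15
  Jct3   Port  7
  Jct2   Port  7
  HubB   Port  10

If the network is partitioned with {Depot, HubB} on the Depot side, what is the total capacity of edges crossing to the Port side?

32

Edges leaving {Depot, HubB}: Depot→HubC (15), Depot→Y1 (7), HubB→Port (10).
Cut capacity = 15 + 7 + 10 = 32.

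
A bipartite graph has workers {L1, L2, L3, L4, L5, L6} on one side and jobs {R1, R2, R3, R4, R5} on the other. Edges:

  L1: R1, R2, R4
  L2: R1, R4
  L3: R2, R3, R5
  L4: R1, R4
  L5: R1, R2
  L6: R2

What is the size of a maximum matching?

4

Unit-capacity flow: source→left, listed edges, right→sink; max matching = max flow.
Augmenting path L1→R1 (+1); matched 1.
Augmenting path L2→R4 (+1); matched 2.
Augmenting path L3→R2 (+1); matched 3.
Augmenting path L5→R2→L3→R3 (+1); matched 4.
No augmenting path remains; maximum matching = 4.
König certificate: {L3, R1, R2, R4} is a vertex cover of size 4 (every listed pair touches it), so no matching can be larger.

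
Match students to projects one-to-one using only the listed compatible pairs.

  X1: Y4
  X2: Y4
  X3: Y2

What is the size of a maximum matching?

Unit-capacity flow: source→left, listed edges, right→sink; max matching = max flow.
Augmenting path X1→Y4 (+1); matched 1.
Augmenting path X3→Y2 (+1); matched 2.
No augmenting path remains; maximum matching = 2.
König certificate: {X3, Y4} is a vertex cover of size 2 (every listed pair touches it), so no matching can be larger.

2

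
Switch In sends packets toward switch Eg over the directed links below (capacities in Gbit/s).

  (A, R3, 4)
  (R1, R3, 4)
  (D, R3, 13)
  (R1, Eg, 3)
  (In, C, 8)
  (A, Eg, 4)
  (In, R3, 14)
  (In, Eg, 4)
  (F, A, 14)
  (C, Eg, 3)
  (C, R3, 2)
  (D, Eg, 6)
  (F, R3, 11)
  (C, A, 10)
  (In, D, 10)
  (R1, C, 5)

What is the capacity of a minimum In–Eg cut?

Augment In→Eg: bottleneck 4, flow now 4.
Augment In→C→Eg: bottleneck 3, flow now 7.
Augment In→D→Eg: bottleneck 6, flow now 13.
Augment In→C→A→Eg: bottleneck 4, flow now 17.
No augmenting path remains; maximum flow = 17.
By max-flow min-cut, the minimum cut capacity equals the max flow.
In the residual graph, reachable from In: {In, C, D, A, R3}.
Min-cut edges: In→Eg (4), C→Eg (3), D→Eg (6), A→Eg (4); capacity 4 + 3 + 6 + 4 = 17.

17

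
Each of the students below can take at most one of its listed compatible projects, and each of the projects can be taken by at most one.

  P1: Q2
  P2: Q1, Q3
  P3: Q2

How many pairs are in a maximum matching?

2

Unit-capacity flow: source→left, listed edges, right→sink; max matching = max flow.
Augmenting path P1→Q2 (+1); matched 1.
Augmenting path P2→Q1 (+1); matched 2.
No augmenting path remains; maximum matching = 2.
König certificate: {P2, Q2} is a vertex cover of size 2 (every listed pair touches it), so no matching can be larger.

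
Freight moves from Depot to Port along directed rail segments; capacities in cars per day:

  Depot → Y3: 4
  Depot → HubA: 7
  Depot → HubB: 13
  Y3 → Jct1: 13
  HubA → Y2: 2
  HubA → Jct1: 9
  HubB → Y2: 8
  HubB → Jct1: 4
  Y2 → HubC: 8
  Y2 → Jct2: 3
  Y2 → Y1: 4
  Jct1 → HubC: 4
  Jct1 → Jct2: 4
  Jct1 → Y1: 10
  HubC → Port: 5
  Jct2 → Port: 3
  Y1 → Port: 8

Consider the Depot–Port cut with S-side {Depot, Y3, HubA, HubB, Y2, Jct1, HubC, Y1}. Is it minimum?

Given cut capacity: 3 + 4 + 5 + 8 = 20.
Augment Depot→Y3→Jct1→HubC→Port: bottleneck 4, flow now 4.
Augment Depot→HubA→Y2→HubC→Port: bottleneck 1, flow now 5.
Augment Depot→HubA→Y2→Jct2→Port: bottleneck 1, flow now 6.
Augment Depot→HubA→Jct1→Jct2→Port: bottleneck 2, flow now 8.
Augment Depot→HubA→Jct1→Y1→Port: bottleneck 3, flow now 11.
Augment Depot→HubB→Y2→Y1→Port: bottleneck 4, flow now 15.
Augment Depot→HubB→Jct1→Y1→Port: bottleneck 1, flow now 16.
No augmenting path remains; maximum flow = 16.
In the residual graph, reachable from Depot: {Depot, Y3, HubA, HubB, Y2, Jct1, HubC, Jct2, Y1}.
Min-cut edges: HubC→Port (5), Jct2→Port (3), Y1→Port (8); capacity 5 + 3 + 8 = 16.
Cut capacity 20 exceeds the max flow 16, so it is not minimum.

No — its capacity is 20, but the minimum cut has capacity 16.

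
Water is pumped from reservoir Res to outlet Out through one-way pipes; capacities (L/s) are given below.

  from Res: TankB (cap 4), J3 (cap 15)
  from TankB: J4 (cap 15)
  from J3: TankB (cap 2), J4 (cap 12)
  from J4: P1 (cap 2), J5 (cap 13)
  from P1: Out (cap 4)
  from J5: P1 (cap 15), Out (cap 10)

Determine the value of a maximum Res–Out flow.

14

Augment Res→TankB→J4→P1→Out: bottleneck 2, flow now 2.
Augment Res→TankB→J4→J5→Out: bottleneck 2, flow now 4.
Augment Res→J3→J4→J5→Out: bottleneck 8, flow now 12.
Augment Res→J3→J4→J5→P1→Out: bottleneck 2, flow now 14.
No augmenting path remains; maximum flow = 14.
In the residual graph, reachable from Res: {Res, TankB, J3, J4, P1, J5}.
Min-cut edges: P1→Out (4), J5→Out (10); capacity 4 + 10 = 14.
This cut is saturated, so no flow can exceed 14.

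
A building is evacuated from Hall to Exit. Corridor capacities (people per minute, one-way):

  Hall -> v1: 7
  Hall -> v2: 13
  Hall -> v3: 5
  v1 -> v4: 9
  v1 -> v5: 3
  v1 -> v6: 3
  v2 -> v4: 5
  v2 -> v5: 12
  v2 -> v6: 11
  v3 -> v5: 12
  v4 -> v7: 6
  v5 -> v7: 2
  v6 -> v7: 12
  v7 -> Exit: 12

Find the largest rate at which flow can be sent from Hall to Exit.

12

Augment Hall→v1→v4→v7→Exit: bottleneck 6, flow now 6.
Augment Hall→v1→v5→v7→Exit: bottleneck 1, flow now 7.
Augment Hall→v2→v5→v7→Exit: bottleneck 1, flow now 8.
Augment Hall→v2→v6→v7→Exit: bottleneck 4, flow now 12.
No augmenting path remains; maximum flow = 12.
In the residual graph, reachable from Hall: {Hall, v1, v2, v3, v4, v5, v6, v7}.
Min-cut edges: v7→Exit (12); capacity 12 = 12.
This cut is saturated, so no flow can exceed 12.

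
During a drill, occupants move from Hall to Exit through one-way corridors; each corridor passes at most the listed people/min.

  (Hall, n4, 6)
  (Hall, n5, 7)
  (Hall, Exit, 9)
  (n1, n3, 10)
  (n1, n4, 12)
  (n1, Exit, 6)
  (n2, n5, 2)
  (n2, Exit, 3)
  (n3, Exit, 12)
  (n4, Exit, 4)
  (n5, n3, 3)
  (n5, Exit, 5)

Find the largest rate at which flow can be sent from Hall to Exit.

20

Augment Hall→Exit: bottleneck 9, flow now 9.
Augment Hall→n4→Exit: bottleneck 4, flow now 13.
Augment Hall→n5→Exit: bottleneck 5, flow now 18.
Augment Hall→n5→n3→Exit: bottleneck 2, flow now 20.
No augmenting path remains; maximum flow = 20.
In the residual graph, reachable from Hall: {Hall, n4}.
Min-cut edges: Hall→n5 (7), Hall→Exit (9), n4→Exit (4); capacity 7 + 9 + 4 = 20.
This cut is saturated, so no flow can exceed 20.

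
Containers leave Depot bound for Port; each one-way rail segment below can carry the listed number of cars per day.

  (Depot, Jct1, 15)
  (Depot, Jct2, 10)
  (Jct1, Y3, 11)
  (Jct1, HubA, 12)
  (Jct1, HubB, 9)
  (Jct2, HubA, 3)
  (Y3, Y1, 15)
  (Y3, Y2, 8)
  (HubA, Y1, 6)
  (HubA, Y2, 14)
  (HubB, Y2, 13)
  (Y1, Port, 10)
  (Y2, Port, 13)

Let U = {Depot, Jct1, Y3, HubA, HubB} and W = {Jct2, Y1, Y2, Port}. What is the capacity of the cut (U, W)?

Edges leaving {Depot, Jct1, Y3, HubA, HubB}: Depot→Jct2 (10), Y3→Y1 (15), Y3→Y2 (8), HubA→Y1 (6), HubA→Y2 (14), HubB→Y2 (13).
Cut capacity = 10 + 15 + 8 + 6 + 14 + 13 = 66.

66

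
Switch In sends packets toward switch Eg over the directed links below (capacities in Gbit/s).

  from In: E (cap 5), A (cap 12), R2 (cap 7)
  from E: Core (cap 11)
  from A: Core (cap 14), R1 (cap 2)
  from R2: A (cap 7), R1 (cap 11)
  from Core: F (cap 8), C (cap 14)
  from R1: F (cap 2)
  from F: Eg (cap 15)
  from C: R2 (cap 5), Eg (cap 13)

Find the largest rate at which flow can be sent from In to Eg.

21

Augment In→E→Core→F→Eg: bottleneck 5, flow now 5.
Augment In→A→Core→F→Eg: bottleneck 3, flow now 8.
Augment In→A→Core→C→Eg: bottleneck 9, flow now 17.
Augment In→R2→R1→F→Eg: bottleneck 2, flow now 19.
Augment In→R2→A→Core→C→Eg: bottleneck 2, flow now 21.
No augmenting path remains; maximum flow = 21.
In the residual graph, reachable from In: {In, A, R2, R1}.
Min-cut edges: In→E (5), A→Core (14), R1→F (2); capacity 5 + 14 + 2 = 21.
This cut is saturated, so no flow can exceed 21.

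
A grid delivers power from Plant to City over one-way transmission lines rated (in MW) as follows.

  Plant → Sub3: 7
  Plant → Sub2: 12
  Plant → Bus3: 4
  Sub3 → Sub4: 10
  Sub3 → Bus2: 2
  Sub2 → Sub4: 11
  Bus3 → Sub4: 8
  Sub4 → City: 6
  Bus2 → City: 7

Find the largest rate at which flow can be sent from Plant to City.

8

Augment Plant→Sub3→Sub4→City: bottleneck 6, flow now 6.
Augment Plant→Sub3→Bus2→City: bottleneck 1, flow now 7.
Augment Plant→Sub2→Sub4→Sub3→Bus2→City: bottleneck 1, flow now 8. (uses reverse residual edge)
No augmenting path remains; maximum flow = 8.
In the residual graph, reachable from Plant: {Plant, Sub3, Sub2, Bus3, Sub4}.
Min-cut edges: Sub3→Bus2 (2), Sub4→City (6); capacity 2 + 6 = 8.
This cut is saturated, so no flow can exceed 8.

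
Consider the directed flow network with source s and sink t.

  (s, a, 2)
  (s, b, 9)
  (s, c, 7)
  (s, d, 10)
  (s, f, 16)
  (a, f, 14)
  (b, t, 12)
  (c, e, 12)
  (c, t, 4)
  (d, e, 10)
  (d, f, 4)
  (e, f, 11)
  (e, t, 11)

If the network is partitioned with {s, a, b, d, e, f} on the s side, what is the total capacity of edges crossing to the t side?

Edges leaving {s, a, b, d, e, f}: s→c (7), b→t (12), e→t (11).
Cut capacity = 7 + 12 + 11 = 30.

30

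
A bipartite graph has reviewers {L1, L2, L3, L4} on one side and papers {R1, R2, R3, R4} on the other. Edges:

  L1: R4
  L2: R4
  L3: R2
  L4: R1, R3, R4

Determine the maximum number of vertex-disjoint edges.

3

Unit-capacity flow: source→left, listed edges, right→sink; max matching = max flow.
Augmenting path L1→R4 (+1); matched 1.
Augmenting path L3→R2 (+1); matched 2.
Augmenting path L4→R1 (+1); matched 3.
No augmenting path remains; maximum matching = 3.
König certificate: {L3, L4, R4} is a vertex cover of size 3 (every listed pair touches it), so no matching can be larger.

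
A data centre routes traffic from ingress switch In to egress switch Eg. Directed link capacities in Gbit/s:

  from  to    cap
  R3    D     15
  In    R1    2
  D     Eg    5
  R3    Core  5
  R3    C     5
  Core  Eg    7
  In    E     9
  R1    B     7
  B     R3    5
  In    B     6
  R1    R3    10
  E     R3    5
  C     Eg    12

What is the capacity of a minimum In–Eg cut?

12

Augment In→R1→R3→Core→Eg: bottleneck 2, flow now 2.
Augment In→E→R3→Core→Eg: bottleneck 3, flow now 5.
Augment In→E→R3→D→Eg: bottleneck 2, flow now 7.
Augment In→B→R3→D→Eg: bottleneck 3, flow now 10.
Augment In→B→R3→C→Eg: bottleneck 2, flow now 12.
No augmenting path remains; maximum flow = 12.
By max-flow min-cut, the minimum cut capacity equals the max flow.
In the residual graph, reachable from In: {In, E, B}.
Min-cut edges: In→R1 (2), E→R3 (5), B→R3 (5); capacity 2 + 5 + 5 = 12.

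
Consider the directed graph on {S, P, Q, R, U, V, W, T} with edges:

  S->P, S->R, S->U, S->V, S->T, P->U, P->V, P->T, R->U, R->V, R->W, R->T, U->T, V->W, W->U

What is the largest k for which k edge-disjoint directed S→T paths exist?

4

Assign every edge capacity 1; by Menger, the answer equals the max flow.
Path S→T (+1); total 1.
Path S→P→T (+1); total 2.
Path S→R→T (+1); total 3.
Path S→U→T (+1); total 4.
No residual S→T path; max flow = 4.
Certifying cut of size 4: {S→P, S→R, S→T, U→T}.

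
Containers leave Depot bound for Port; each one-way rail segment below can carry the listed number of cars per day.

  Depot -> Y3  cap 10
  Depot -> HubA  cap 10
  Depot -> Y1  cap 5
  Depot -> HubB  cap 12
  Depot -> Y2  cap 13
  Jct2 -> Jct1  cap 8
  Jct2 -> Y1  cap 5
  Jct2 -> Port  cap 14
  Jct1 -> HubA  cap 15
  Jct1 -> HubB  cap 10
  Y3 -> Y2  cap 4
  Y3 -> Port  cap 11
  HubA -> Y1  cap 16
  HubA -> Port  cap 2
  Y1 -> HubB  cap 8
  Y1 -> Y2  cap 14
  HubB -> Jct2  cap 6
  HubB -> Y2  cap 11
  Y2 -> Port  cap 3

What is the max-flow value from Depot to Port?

Augment Depot→Y3→Port: bottleneck 10, flow now 10.
Augment Depot→HubA→Port: bottleneck 2, flow now 12.
Augment Depot→Y2→Port: bottleneck 3, flow now 15.
Augment Depot→HubB→Jct2→Port: bottleneck 6, flow now 21.
No augmenting path remains; maximum flow = 21.
In the residual graph, reachable from Depot: {Depot, HubA, Y1, HubB, Y2}.
Min-cut edges: Depot→Y3 (10), HubA→Port (2), HubB→Jct2 (6), Y2→Port (3); capacity 10 + 2 + 6 + 3 = 21.
This cut is saturated, so no flow can exceed 21.

21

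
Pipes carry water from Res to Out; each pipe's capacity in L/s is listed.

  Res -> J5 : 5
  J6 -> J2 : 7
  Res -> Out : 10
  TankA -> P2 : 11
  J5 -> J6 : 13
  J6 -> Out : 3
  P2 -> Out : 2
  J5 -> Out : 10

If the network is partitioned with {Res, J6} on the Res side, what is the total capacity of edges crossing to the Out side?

25

Edges leaving {Res, J6}: Res→J5 (5), Res→Out (10), J6→J2 (7), J6→Out (3).
Cut capacity = 5 + 10 + 7 + 3 = 25.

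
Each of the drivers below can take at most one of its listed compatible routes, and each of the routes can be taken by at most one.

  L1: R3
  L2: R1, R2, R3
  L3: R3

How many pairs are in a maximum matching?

Unit-capacity flow: source→left, listed edges, right→sink; max matching = max flow.
Augmenting path L1→R3 (+1); matched 1.
Augmenting path L2→R1 (+1); matched 2.
No augmenting path remains; maximum matching = 2.
König certificate: {L2, R3} is a vertex cover of size 2 (every listed pair touches it), so no matching can be larger.

2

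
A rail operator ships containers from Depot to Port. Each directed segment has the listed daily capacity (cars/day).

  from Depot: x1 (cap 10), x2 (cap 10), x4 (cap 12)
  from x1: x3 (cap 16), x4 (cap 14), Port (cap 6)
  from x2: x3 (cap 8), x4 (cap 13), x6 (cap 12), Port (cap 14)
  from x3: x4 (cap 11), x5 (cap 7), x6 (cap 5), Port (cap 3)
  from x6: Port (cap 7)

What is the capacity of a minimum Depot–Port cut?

Augment Depot→x1→Port: bottleneck 6, flow now 6.
Augment Depot→x2→Port: bottleneck 10, flow now 16.
Augment Depot→x1→x3→Port: bottleneck 3, flow now 19.
Augment Depot→x1→x3→x6→Port: bottleneck 1, flow now 20.
No augmenting path remains; maximum flow = 20.
By max-flow min-cut, the minimum cut capacity equals the max flow.
In the residual graph, reachable from Depot: {Depot, x4}.
Min-cut edges: Depot→x1 (10), Depot→x2 (10); capacity 10 + 10 = 20.

20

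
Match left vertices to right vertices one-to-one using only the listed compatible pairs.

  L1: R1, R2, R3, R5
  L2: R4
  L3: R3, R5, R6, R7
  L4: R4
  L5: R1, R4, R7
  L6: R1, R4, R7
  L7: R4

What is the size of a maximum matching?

5

Unit-capacity flow: source→left, listed edges, right→sink; max matching = max flow.
Augmenting path L1→R1 (+1); matched 1.
Augmenting path L2→R4 (+1); matched 2.
Augmenting path L3→R3 (+1); matched 3.
Augmenting path L5→R7 (+1); matched 4.
Augmenting path L6→R1→L1→R2 (+1); matched 5.
No augmenting path remains; maximum matching = 5.
König certificate: {L1, L3, L5, L6, R4} is a vertex cover of size 5 (every listed pair touches it), so no matching can be larger.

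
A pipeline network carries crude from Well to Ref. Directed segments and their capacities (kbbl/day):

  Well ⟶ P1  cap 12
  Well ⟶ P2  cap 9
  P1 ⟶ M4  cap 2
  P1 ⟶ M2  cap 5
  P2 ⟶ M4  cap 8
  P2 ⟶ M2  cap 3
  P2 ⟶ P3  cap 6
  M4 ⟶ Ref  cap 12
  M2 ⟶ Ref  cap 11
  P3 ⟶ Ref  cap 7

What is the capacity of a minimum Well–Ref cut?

Augment Well→P1→M4→Ref: bottleneck 2, flow now 2.
Augment Well→P1→M2→Ref: bottleneck 5, flow now 7.
Augment Well→P2→M4→Ref: bottleneck 8, flow now 15.
Augment Well→P2→M2→Ref: bottleneck 1, flow now 16.
No augmenting path remains; maximum flow = 16.
By max-flow min-cut, the minimum cut capacity equals the max flow.
In the residual graph, reachable from Well: {Well, P1}.
Min-cut edges: Well→P2 (9), P1→M4 (2), P1→M2 (5); capacity 9 + 2 + 5 = 16.

16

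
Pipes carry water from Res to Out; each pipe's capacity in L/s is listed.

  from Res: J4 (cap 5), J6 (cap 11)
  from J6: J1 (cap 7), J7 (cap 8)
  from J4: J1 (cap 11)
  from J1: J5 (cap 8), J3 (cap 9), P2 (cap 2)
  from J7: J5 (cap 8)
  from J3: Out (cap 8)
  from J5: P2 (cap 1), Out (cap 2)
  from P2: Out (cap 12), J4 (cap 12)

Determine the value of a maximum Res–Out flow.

13

Augment Res→J6→J1→J3→Out: bottleneck 7, flow now 7.
Augment Res→J6→J7→J5→Out: bottleneck 2, flow now 9.
Augment Res→J4→J1→J3→Out: bottleneck 1, flow now 10.
Augment Res→J4→J1→P2→Out: bottleneck 2, flow now 12.
Augment Res→J6→J7→J5→P2→Out: bottleneck 1, flow now 13.
No augmenting path remains; maximum flow = 13.
In the residual graph, reachable from Res: {Res, J6, J4, J1, J7, J3, J5}.
Min-cut edges: J1→P2 (2), J3→Out (8), J5→P2 (1), J5→Out (2); capacity 2 + 8 + 1 + 2 = 13.
This cut is saturated, so no flow can exceed 13.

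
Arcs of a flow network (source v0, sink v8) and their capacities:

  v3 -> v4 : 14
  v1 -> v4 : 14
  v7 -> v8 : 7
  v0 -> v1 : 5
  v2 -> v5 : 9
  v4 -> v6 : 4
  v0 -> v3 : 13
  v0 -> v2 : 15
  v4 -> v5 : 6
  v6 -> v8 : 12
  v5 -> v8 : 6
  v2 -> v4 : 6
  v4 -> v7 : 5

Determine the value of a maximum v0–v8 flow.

Augment v0→v2→v5→v8: bottleneck 6, flow now 6.
Augment v0→v1→v4→v6→v8: bottleneck 4, flow now 10.
Augment v0→v1→v4→v7→v8: bottleneck 1, flow now 11.
Augment v0→v2→v4→v7→v8: bottleneck 4, flow now 15.
No augmenting path remains; maximum flow = 15.
In the residual graph, reachable from v0: {v0, v1, v2, v3, v4, v5}.
Min-cut edges: v4→v6 (4), v4→v7 (5), v5→v8 (6); capacity 4 + 5 + 6 = 15.
This cut is saturated, so no flow can exceed 15.

15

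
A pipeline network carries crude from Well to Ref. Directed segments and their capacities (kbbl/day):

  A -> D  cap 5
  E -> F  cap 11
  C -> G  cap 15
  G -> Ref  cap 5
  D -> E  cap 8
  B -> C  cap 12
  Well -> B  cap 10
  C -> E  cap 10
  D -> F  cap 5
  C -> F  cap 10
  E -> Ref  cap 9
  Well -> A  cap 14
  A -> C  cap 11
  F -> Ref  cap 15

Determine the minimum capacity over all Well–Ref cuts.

Augment Well→A→C→E→Ref: bottleneck 9, flow now 9.
Augment Well→A→C→F→Ref: bottleneck 2, flow now 11.
Augment Well→A→D→F→Ref: bottleneck 3, flow now 14.
Augment Well→B→C→F→Ref: bottleneck 8, flow now 22.
Augment Well→B→C→G→Ref: bottleneck 2, flow now 24.
No augmenting path remains; maximum flow = 24.
By max-flow min-cut, the minimum cut capacity equals the max flow.
In the residual graph, reachable from Well: {Well}.
Min-cut edges: Well→A (14), Well→B (10); capacity 14 + 10 = 24.

24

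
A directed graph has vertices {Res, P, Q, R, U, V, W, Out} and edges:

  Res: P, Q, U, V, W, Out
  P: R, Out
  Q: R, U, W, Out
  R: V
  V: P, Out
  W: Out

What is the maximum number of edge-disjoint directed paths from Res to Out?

Assign every edge capacity 1; by Menger, the answer equals the max flow.
Path Res→Out (+1); total 1.
Path Res→P→Out (+1); total 2.
Path Res→Q→Out (+1); total 3.
Path Res→V→Out (+1); total 4.
Path Res→W→Out (+1); total 5.
No residual Res→Out path; max flow = 5.
Certifying cut of size 5: {Res→Out, Res→P, Res→Q, Res→V, Res→W}.

5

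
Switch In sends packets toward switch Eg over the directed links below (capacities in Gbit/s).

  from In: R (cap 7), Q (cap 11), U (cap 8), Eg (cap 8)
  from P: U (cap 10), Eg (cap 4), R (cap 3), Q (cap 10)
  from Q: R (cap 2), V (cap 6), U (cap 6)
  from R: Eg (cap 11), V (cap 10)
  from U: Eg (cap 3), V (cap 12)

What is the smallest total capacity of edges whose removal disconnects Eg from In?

20

Augment In→Eg: bottleneck 8, flow now 8.
Augment In→R→Eg: bottleneck 7, flow now 15.
Augment In→U→Eg: bottleneck 3, flow now 18.
Augment In→Q→R→Eg: bottleneck 2, flow now 20.
No augmenting path remains; maximum flow = 20.
By max-flow min-cut, the minimum cut capacity equals the max flow.
In the residual graph, reachable from In: {In, Q, U, V}.
Min-cut edges: In→R (7), In→Eg (8), Q→R (2), U→Eg (3); capacity 7 + 8 + 2 + 3 = 20.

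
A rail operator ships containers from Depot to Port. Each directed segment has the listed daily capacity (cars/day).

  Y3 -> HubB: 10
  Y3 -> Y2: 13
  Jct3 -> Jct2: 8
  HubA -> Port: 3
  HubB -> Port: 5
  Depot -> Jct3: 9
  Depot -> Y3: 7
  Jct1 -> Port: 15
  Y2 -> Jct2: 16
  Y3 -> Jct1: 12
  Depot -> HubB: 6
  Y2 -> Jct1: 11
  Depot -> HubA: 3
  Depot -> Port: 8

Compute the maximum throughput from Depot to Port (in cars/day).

23

Augment Depot→Port: bottleneck 8, flow now 8.
Augment Depot→HubA→Port: bottleneck 3, flow now 11.
Augment Depot→HubB→Port: bottleneck 5, flow now 16.
Augment Depot→Y3→Jct1→Port: bottleneck 7, flow now 23.
No augmenting path remains; maximum flow = 23.
In the residual graph, reachable from Depot: {Depot, HubB, Jct3, Jct2}.
Min-cut edges: Depot→Y3 (7), Depot→HubA (3), Depot→Port (8), HubB→Port (5); capacity 7 + 3 + 8 + 5 = 23.
This cut is saturated, so no flow can exceed 23.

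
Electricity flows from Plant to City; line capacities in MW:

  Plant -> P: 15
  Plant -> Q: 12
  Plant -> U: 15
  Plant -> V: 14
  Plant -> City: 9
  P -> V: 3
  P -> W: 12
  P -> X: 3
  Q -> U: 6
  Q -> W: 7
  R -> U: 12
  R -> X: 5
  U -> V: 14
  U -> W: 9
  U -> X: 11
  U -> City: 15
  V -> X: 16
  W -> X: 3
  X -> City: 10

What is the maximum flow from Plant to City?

Augment Plant→City: bottleneck 9, flow now 9.
Augment Plant→U→City: bottleneck 15, flow now 24.
Augment Plant→P→X→City: bottleneck 3, flow now 27.
Augment Plant→V→X→City: bottleneck 7, flow now 34.
No augmenting path remains; maximum flow = 34.
In the residual graph, reachable from Plant: {Plant, P, Q, U, V, W, X}.
Min-cut edges: Plant→City (9), U→City (15), X→City (10); capacity 9 + 15 + 10 = 34.
This cut is saturated, so no flow can exceed 34.

34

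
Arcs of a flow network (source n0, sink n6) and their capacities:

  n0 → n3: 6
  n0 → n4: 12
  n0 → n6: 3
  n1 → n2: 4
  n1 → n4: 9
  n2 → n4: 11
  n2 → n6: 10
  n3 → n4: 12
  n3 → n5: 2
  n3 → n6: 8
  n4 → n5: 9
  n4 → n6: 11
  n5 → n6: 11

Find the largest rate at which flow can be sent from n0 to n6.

21

Augment n0→n6: bottleneck 3, flow now 3.
Augment n0→n3→n6: bottleneck 6, flow now 9.
Augment n0→n4→n6: bottleneck 11, flow now 20.
Augment n0→n4→n5→n6: bottleneck 1, flow now 21.
No augmenting path remains; maximum flow = 21.
In the residual graph, reachable from n0: {n0}.
Min-cut edges: n0→n3 (6), n0→n4 (12), n0→n6 (3); capacity 6 + 12 + 3 = 21.
This cut is saturated, so no flow can exceed 21.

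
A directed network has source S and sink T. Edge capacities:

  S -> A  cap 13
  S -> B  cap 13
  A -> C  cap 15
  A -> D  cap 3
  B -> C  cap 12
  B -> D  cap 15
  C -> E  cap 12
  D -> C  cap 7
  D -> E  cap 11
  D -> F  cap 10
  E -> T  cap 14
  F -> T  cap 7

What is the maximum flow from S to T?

Augment S→A→C→E→T: bottleneck 12, flow now 12.
Augment S→A→D→E→T: bottleneck 1, flow now 13.
Augment S→B→D→E→T: bottleneck 1, flow now 14.
Augment S→B→D→F→T: bottleneck 7, flow now 21.
No augmenting path remains; maximum flow = 21.
In the residual graph, reachable from S: {S, A, B, C, D, E, F}.
Min-cut edges: E→T (14), F→T (7); capacity 14 + 7 = 21.
This cut is saturated, so no flow can exceed 21.

21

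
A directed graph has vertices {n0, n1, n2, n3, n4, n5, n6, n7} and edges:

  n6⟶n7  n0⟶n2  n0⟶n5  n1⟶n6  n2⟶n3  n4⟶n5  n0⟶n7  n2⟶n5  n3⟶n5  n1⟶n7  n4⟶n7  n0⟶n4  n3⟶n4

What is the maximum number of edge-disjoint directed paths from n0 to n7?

Assign every edge capacity 1; by Menger, the answer equals the max flow.
Path n0→n7 (+1); total 1.
Path n0→n4→n7 (+1); total 2.
No residual n0→n7 path; max flow = 2.
Certifying cut of size 2: {n0→n7, n4→n7}.

2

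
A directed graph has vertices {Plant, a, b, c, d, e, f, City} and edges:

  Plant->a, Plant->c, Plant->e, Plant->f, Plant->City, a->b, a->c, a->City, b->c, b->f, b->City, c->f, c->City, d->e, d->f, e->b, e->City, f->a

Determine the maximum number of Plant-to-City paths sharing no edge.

5

Assign every edge capacity 1; by Menger, the answer equals the max flow.
Path Plant→City (+1); total 1.
Path Plant→a→City (+1); total 2.
Path Plant→c→City (+1); total 3.
Path Plant→e→City (+1); total 4.
Path Plant→f→a→b→City (+1); total 5.
No residual Plant→City path; max flow = 5.
Certifying cut of size 5: {Plant→City, Plant→a, Plant→c, Plant→e, Plant→f}.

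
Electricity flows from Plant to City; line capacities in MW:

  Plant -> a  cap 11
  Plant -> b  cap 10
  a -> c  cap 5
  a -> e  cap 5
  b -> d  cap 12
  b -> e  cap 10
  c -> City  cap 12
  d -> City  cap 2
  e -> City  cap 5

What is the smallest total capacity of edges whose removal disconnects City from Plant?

Augment Plant→a→c→City: bottleneck 5, flow now 5.
Augment Plant→a→e→City: bottleneck 5, flow now 10.
Augment Plant→b→d→City: bottleneck 2, flow now 12.
No augmenting path remains; maximum flow = 12.
By max-flow min-cut, the minimum cut capacity equals the max flow.
In the residual graph, reachable from Plant: {Plant, a, b, d, e}.
Min-cut edges: a→c (5), d→City (2), e→City (5); capacity 5 + 2 + 5 = 12.

12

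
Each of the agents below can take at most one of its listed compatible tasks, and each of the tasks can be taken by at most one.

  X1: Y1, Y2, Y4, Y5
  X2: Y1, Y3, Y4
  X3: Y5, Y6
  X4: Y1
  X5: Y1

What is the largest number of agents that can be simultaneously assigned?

4

Unit-capacity flow: source→left, listed edges, right→sink; max matching = max flow.
Augmenting path X1→Y1 (+1); matched 1.
Augmenting path X2→Y3 (+1); matched 2.
Augmenting path X3→Y5 (+1); matched 3.
Augmenting path X4→Y1→X1→Y2 (+1); matched 4.
No augmenting path remains; maximum matching = 4.
König certificate: {X1, X2, X3, Y1} is a vertex cover of size 4 (every listed pair touches it), so no matching can be larger.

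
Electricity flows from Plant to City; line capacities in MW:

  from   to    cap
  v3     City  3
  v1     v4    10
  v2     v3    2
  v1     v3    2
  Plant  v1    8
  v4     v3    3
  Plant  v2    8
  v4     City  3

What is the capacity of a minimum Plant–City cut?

6

Augment Plant→v1→v3→City: bottleneck 2, flow now 2.
Augment Plant→v1→v4→City: bottleneck 3, flow now 5.
Augment Plant→v2→v3→City: bottleneck 1, flow now 6.
No augmenting path remains; maximum flow = 6.
By max-flow min-cut, the minimum cut capacity equals the max flow.
In the residual graph, reachable from Plant: {Plant, v1, v2, v3, v4}.
Min-cut edges: v3→City (3), v4→City (3); capacity 3 + 3 = 6.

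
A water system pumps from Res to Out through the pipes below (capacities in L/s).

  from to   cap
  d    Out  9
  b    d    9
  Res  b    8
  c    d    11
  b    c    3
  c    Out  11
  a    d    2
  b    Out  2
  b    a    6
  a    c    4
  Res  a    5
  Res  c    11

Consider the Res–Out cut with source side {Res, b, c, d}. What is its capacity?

33

Edges leaving {Res, b, c, d}: Res→a (5), b→a (6), b→Out (2), c→Out (11), d→Out (9).
Cut capacity = 5 + 6 + 2 + 11 + 9 = 33.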